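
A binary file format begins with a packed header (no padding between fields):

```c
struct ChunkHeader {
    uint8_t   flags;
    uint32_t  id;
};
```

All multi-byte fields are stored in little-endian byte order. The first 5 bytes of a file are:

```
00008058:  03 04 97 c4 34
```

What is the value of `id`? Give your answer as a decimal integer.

885298948

`id` follows `flags` (1 byte), so it starts at byte offset 1 and occupies 4 bytes.
Bytes at offsets 1..4: 04 97 C4 34.
In little-endian order the low byte comes first in memory.
Reassemble most-significant byte first: 34 C4 97 04 → 0x34C49704.
0x34C49704 = 885298948.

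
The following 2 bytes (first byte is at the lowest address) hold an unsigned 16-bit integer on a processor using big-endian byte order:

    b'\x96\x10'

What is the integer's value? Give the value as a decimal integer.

38416

Big-endian: lowest address holds the most-significant byte.
The bytes are already most-significant first: 0x9610.
0x9610 = 38416.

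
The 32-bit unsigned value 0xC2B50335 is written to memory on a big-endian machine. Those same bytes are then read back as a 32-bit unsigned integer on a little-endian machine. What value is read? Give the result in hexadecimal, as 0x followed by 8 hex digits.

0x3503B5C2

Stored big-endian, the bytes at ascending addresses are C2 B5 03 35.
Read back as little-endian, the first byte is least significant, giving 0x3503B5C2.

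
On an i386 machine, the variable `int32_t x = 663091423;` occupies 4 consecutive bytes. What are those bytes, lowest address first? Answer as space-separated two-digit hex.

663091423 in hexadecimal, padded to 32 bits, is 0x2785F8DF.
Split into bytes (most-significant first): 27 85 F8 DF.
Little-endian stores the least-significant byte at the lowest address.
So at ascending addresses the bytes are DF F8 85 27.

DF F8 85 27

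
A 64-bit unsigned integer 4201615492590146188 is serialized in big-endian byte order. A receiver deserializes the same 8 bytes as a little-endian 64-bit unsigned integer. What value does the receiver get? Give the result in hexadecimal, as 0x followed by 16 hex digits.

4201615492590146188 in 64-bit hexadecimal is 0x3A4F2307869D128C.
Stored big-endian, the bytes at ascending addresses are 3A 4F 23 07 86 9D 12 8C.
Read back as little-endian, the first byte is least significant, giving 0x8C129D8607234F3A.

0x8C129D8607234F3A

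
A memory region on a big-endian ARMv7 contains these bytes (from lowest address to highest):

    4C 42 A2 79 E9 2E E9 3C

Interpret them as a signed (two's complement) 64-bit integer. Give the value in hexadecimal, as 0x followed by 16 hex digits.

Big-endian: lowest address holds the most-significant byte.
The bytes are already most-significant first: 0x4C42A279E92EE93C.

0x4C42A279E92EE93C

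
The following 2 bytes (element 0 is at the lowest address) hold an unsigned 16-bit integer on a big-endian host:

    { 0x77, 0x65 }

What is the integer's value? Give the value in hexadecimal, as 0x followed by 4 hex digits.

0x7765

Big-endian stores the most-significant byte at the lowest address.
The bytes are already most-significant first: 0x7765.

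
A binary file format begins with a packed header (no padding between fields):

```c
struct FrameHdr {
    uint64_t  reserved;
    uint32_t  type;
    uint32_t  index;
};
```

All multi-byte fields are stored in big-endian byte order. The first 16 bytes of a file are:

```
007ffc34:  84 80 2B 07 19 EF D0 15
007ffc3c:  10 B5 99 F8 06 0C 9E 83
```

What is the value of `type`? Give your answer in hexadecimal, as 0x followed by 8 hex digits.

0x10B599F8

`type` follows `reserved` (8 bytes), so it starts at byte offset 8 and occupies 4 bytes.
Bytes at offsets 8..11: 10 B5 99 F8.
Big-endian: lowest address holds the most-significant byte.
The bytes are already most-significant first: 0x10B599F8.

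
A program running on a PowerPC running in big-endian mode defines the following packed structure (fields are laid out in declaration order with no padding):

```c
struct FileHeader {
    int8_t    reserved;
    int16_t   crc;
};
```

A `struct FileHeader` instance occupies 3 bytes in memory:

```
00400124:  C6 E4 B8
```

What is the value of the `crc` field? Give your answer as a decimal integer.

`crc` follows `reserved` (1 byte), so it starts at byte offset 1 and occupies 2 bytes.
Bytes at offsets 1..2: E4 B8.
In big-endian order the high byte comes first in memory.
The bytes are already most-significant first: 0xE4B8.
Top bit is set, so as a signed 16-bit value this is 0xE4B8 − 2^16 = -6984.

-6984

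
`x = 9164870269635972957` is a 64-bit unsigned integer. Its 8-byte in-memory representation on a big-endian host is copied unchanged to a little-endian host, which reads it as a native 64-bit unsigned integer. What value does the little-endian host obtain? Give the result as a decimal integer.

6759675317006643327

9164870269635972957 in 64-bit hexadecimal is 0x7F3028F3E230CF5D.
Stored big-endian, the bytes at ascending addresses are 7F 30 28 F3 E2 30 CF 5D.
Read back as little-endian, the first byte is least significant, giving 0x5DCF30E2F328307F.
0x5DCF30E2F328307F = 6759675317006643327.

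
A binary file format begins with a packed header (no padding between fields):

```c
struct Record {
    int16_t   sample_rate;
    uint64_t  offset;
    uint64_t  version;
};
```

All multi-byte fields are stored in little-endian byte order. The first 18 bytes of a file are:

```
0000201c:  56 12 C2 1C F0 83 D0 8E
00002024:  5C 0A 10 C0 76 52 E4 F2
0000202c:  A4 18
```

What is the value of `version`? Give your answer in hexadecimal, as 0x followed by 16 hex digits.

`version` follows `sample_rate` (2 B), `offset` (8 B), so it starts at offset 2 + 8 = 10 and occupies 8 bytes.
Bytes at offsets 10..17: 10 C0 76 52 E4 F2 A4 18.
Little-endian: lowest address holds the least-significant byte.
Reassemble most-significant byte first: 18 A4 F2 E4 52 76 C0 10 → 0x18A4F2E45276C010.

0x18A4F2E45276C010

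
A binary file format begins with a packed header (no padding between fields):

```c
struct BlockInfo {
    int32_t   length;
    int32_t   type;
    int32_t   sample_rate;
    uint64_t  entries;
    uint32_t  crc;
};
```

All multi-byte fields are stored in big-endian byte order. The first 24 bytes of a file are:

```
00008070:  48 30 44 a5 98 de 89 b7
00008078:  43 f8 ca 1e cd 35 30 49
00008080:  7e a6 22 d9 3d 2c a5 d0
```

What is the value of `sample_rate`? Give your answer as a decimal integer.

`sample_rate` follows `length` (4 B), `type` (4 B), so it starts at offset 4 + 4 = 8 and occupies 4 bytes.
Bytes at offsets 8..11: 43 F8 CA 1E.
In big-endian order the high byte comes first in memory.
The bytes are already most-significant first: 0x43F8CA1E.
0x43F8CA1E = 1140378142.

1140378142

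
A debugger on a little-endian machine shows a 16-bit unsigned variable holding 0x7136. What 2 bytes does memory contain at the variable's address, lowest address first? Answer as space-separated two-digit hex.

36 71

Split into bytes (most-significant first): 71 36.
In little-endian order the low byte comes first in memory.
So at ascending addresses the bytes are 36 71.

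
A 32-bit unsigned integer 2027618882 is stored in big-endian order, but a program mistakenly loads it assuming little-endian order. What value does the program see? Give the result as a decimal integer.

2027618882 in 32-bit hexadecimal is 0x78DB0242.
Stored big-endian, the bytes at ascending addresses are 78 DB 02 42.
Read back as little-endian, the first byte is least significant, giving 0x4202DB78.
0x4202DB78 = 1107483512.

1107483512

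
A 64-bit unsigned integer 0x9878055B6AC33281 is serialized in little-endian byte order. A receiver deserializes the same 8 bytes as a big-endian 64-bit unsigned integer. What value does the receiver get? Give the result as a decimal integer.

Stored little-endian, the bytes at ascending addresses are 81 32 C3 6A 5B 05 78 98.
Read back as big-endian, the last byte is least significant, giving 0x8132C36A5B057898.
0x8132C36A5B057898 = 9309718241289271448.

9309718241289271448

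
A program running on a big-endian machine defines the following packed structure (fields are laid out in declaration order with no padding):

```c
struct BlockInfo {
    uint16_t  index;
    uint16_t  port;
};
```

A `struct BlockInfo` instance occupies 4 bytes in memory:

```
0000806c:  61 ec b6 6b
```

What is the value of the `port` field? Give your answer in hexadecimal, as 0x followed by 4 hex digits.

0xB66B

`port` follows `index` (2 bytes), so it starts at byte offset 2 and occupies 2 bytes.
Bytes at offsets 2..3: B6 6B.
Big-endian: lowest address holds the most-significant byte.
The bytes are already most-significant first: 0xB66B.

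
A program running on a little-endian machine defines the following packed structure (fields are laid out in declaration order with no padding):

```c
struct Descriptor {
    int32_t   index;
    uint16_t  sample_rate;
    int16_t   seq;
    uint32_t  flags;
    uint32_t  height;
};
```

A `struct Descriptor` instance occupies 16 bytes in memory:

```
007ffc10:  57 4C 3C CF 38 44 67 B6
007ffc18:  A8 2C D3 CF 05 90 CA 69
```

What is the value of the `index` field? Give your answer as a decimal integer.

-818131881

`index` is the first field, at byte offset 0, occupying 4 bytes.
Bytes at offsets 0..3: 57 4C 3C CF.
Little-endian: lowest address holds the least-significant byte.
Reassemble most-significant byte first: CF 3C 4C 57 → 0xCF3C4C57.
Top bit is set, so as a signed 32-bit value this is 0xCF3C4C57 − 2^32 = -818131881.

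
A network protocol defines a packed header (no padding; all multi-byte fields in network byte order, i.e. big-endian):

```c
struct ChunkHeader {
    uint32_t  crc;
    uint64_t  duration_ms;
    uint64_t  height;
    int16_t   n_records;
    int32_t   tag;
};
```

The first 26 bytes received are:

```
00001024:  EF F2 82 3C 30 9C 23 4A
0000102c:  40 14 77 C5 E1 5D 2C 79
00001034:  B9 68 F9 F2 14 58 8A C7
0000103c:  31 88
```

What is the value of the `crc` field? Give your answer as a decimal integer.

4025647676

`crc` is the first field, at byte offset 0, occupying 4 bytes.
Bytes at offsets 0..3: EF F2 82 3C.
In big-endian order the high byte comes first in memory.
The bytes are already most-significant first: 0xEFF2823C.
0xEFF2823C = 4025647676.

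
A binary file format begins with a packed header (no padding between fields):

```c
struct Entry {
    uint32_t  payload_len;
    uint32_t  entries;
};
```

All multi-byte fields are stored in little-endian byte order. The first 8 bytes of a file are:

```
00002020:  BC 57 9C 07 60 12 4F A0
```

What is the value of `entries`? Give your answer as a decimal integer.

2689536608

`entries` follows `payload_len` (4 bytes), so it starts at byte offset 4 and occupies 4 bytes.
Bytes at offsets 4..7: 60 12 4F A0.
Little-endian: lowest address holds the least-significant byte.
Reassemble most-significant byte first: A0 4F 12 60 → 0xA04F1260.
0xA04F1260 = 2689536608.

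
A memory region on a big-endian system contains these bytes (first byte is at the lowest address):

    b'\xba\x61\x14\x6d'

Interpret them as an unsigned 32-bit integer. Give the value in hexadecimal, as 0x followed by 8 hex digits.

0xBA61146D

Big-endian stores the most-significant byte at the lowest address.
The bytes are already most-significant first: 0xBA61146D.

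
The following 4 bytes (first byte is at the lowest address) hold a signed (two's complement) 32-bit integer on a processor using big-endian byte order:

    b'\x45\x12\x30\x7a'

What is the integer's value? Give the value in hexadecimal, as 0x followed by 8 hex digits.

In big-endian order the high byte comes first in memory.
The bytes are already most-significant first: 0x4512307A.

0x4512307A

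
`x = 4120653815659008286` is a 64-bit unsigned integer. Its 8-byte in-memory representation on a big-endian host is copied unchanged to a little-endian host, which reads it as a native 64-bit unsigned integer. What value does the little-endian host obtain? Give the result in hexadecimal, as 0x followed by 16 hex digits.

4120653815659008286 in 64-bit hexadecimal is 0x392F80D02CB6911E.
Stored big-endian, the bytes at ascending addresses are 39 2F 80 D0 2C B6 91 1E.
Read back as little-endian, the first byte is least significant, giving 0x1E91B62CD0802F39.

0x1E91B62CD0802F39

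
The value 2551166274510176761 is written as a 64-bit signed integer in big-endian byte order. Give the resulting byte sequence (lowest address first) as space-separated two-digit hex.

2551166274510176761 in hexadecimal, padded to 64 bits, is 0x23679035C322C1F9.
Split into bytes (most-significant first): 23 67 90 35 C3 22 C1 F9.
In big-endian order the high byte comes first in memory.
So the memory order matches the most-significant-first order: 23 67 90 35 C3 22 C1 F9.

23 67 90 35 C3 22 C1 F9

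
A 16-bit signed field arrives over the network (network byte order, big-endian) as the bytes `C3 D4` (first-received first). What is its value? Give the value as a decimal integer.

Big-endian: lowest address holds the most-significant byte.
The bytes are already most-significant first: 0xC3D4.
Top bit is set, so as a signed 16-bit value this is 0xC3D4 − 2^16 = -15404.

-15404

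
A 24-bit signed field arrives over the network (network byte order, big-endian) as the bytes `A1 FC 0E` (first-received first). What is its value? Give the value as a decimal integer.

-6161394

In big-endian order the high byte comes first in memory.
The bytes are already most-significant first: 0xA1FC0E.
Top bit is set, so as a signed 24-bit value this is 0xA1FC0E − 2^24 = -6161394.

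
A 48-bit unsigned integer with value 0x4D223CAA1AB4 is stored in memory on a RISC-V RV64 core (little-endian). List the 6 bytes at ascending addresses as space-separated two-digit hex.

Split into bytes (most-significant first): 4D 22 3C AA 1A B4.
In little-endian order the low byte comes first in memory.
So at ascending addresses the bytes are B4 1A AA 3C 22 4D.

B4 1A AA 3C 22 4D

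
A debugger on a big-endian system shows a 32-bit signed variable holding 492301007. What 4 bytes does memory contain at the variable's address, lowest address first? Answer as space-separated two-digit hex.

492301007 in hexadecimal, padded to 32 bits, is 0x1D57EACF.
Split into bytes (most-significant first): 1D 57 EA CF.
Big-endian stores the most-significant byte at the lowest address.
So the memory order matches the most-significant-first order: 1D 57 EA CF.

1D 57 EA CF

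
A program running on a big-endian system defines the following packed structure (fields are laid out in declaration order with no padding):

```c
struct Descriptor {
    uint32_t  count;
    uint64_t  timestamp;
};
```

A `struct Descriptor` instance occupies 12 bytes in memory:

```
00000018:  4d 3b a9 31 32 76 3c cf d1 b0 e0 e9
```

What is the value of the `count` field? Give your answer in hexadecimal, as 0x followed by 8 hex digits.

0x4D3BA931

`count` is the first field, at byte offset 0, occupying 4 bytes.
Bytes at offsets 0..3: 4D 3B A9 31.
Big-endian stores the most-significant byte at the lowest address.
The bytes are already most-significant first: 0x4D3BA931.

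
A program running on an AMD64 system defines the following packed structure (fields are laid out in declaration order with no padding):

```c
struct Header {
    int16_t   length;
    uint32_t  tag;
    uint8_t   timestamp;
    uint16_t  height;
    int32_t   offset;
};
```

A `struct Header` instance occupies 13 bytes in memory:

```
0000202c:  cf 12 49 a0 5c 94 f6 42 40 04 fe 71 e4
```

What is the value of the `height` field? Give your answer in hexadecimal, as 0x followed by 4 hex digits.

0x4042

`height` follows `length` (2 B), `tag` (4 B), `timestamp` (1 B), so it starts at offset 2 + 4 + 1 = 7 and occupies 2 bytes.
Bytes at offsets 7..8: 42 40.
Little-endian stores the least-significant byte at the lowest address.
Reassemble most-significant byte first: 40 42 → 0x4042.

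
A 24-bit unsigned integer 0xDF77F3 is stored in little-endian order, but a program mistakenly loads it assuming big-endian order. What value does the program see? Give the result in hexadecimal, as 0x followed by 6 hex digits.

Stored little-endian, the bytes at ascending addresses are F3 77 DF.
Read back as big-endian, the last byte is least significant, giving 0xF377DF.

0xF377DF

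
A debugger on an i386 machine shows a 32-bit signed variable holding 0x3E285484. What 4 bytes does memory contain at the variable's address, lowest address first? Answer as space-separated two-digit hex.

Split into bytes (most-significant first): 3E 28 54 84.
Little-endian: lowest address holds the least-significant byte.
So at ascending addresses the bytes are 84 54 28 3E.

84 54 28 3E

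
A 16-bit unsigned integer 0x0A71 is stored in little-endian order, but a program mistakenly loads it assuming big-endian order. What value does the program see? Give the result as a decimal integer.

28938

Stored little-endian, the bytes at ascending addresses are 71 0A.
Read back as big-endian, the last byte is least significant, giving 0x710A.
0x710A = 28938.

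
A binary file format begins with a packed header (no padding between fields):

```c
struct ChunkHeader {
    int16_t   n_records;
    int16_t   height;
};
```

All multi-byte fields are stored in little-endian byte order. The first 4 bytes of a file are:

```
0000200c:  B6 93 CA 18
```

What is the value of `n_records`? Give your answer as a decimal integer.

-27722

`n_records` is the first field, at byte offset 0, occupying 2 bytes.
Bytes at offsets 0..1: B6 93.
In little-endian order the low byte comes first in memory.
Reassemble most-significant byte first: 93 B6 → 0x93B6.
Top bit is set, so as a signed 16-bit value this is 0x93B6 − 2^16 = -27722.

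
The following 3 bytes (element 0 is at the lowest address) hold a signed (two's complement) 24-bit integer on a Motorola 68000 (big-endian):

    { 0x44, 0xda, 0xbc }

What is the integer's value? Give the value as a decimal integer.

4512444

In big-endian order the high byte comes first in memory.
The bytes are already most-significant first: 0x44DABC.
0x44DABC = 4512444.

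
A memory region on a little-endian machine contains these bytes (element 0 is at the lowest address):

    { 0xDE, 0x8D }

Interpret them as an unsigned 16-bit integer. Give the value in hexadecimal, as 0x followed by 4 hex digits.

0x8DDE

In little-endian order the low byte comes first in memory.
Reassemble most-significant byte first: 8D DE → 0x8DDE.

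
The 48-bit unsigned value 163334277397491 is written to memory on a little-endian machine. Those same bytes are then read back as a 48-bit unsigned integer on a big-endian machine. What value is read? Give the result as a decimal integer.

267712110103956

163334277397491 in 48-bit hexadecimal is 0x948D39957BF3.
Stored little-endian, the bytes at ascending addresses are F3 7B 95 39 8D 94.
Read back as big-endian, the last byte is least significant, giving 0xF37B95398D94.
0xF37B95398D94 = 267712110103956.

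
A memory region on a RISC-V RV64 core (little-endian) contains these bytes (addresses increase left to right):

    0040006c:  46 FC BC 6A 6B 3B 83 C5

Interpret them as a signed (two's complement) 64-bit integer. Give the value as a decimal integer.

-4214459493750342586

In little-endian order the low byte comes first in memory.
Reassemble most-significant byte first: C5 83 3B 6B 6A BC FC 46 → 0xC5833B6B6ABCFC46.
Top bit is set, so as a signed 64-bit value this is 0xC5833B6B6ABCFC46 − 2^64 = -4214459493750342586.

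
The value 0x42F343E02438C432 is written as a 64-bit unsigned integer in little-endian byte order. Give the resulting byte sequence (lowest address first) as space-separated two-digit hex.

Split into bytes (most-significant first): 42 F3 43 E0 24 38 C4 32.
In little-endian order the low byte comes first in memory.
So at ascending addresses the bytes are 32 C4 38 24 E0 43 F3 42.

32 C4 38 24 E0 43 F3 42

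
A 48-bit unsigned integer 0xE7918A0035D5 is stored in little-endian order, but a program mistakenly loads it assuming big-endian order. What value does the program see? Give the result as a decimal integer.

234423619064295

Stored little-endian, the bytes at ascending addresses are D5 35 00 8A 91 E7.
Read back as big-endian, the last byte is least significant, giving 0xD535008A91E7.
0xD535008A91E7 = 234423619064295.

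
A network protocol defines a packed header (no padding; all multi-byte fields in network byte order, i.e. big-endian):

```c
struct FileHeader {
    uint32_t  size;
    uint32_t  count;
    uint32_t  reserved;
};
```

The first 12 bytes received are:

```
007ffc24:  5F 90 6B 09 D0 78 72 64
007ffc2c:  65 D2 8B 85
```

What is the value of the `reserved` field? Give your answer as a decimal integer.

`reserved` follows `size` (4 B), `count` (4 B), so it starts at offset 4 + 4 = 8 and occupies 4 bytes.
Bytes at offsets 8..11: 65 D2 8B 85.
Big-endian: lowest address holds the most-significant byte.
The bytes are already most-significant first: 0x65D28B85.
0x65D28B85 = 1708297093.

1708297093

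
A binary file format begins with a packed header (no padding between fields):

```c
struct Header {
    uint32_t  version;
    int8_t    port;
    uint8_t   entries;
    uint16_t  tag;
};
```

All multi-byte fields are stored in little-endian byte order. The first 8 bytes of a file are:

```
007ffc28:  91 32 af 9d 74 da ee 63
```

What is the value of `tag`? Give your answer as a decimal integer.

25582

`tag` follows `version` (4 B), `port` (1 B), `entries` (1 B), so it starts at offset 4 + 1 + 1 = 6 and occupies 2 bytes.
Bytes at offsets 6..7: EE 63.
In little-endian order the low byte comes first in memory.
Reassemble most-significant byte first: 63 EE → 0x63EE.
0x63EE = 25582.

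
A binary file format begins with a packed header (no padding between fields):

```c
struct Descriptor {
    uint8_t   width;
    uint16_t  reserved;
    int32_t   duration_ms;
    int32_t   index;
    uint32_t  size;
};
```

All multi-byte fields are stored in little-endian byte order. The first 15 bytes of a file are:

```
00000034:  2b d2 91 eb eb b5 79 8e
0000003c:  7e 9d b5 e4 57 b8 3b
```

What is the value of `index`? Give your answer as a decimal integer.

-1247969650

`index` follows `width` (1 B), `reserved` (2 B), `duration_ms` (4 B), so it starts at offset 1 + 2 + 4 = 7 and occupies 4 bytes.
Bytes at offsets 7..10: 8E 7E 9D B5.
Little-endian: lowest address holds the least-significant byte.
Reassemble most-significant byte first: B5 9D 7E 8E → 0xB59D7E8E.
Top bit is set, so as a signed 32-bit value this is 0xB59D7E8E − 2^32 = -1247969650.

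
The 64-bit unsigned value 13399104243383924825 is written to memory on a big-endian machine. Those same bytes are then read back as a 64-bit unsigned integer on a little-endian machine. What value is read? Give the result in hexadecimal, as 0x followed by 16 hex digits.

0x59F8535F512EF3B9

13399104243383924825 in 64-bit hexadecimal is 0xB9F32E515F53F859.
Stored big-endian, the bytes at ascending addresses are B9 F3 2E 51 5F 53 F8 59.
Read back as little-endian, the first byte is least significant, giving 0x59F8535F512EF3B9.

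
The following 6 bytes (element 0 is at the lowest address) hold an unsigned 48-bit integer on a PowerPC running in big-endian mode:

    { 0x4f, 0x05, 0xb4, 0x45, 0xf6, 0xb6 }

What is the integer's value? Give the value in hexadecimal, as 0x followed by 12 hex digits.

Big-endian stores the most-significant byte at the lowest address.
The bytes are already most-significant first: 0x4F05B445F6B6.

0x4F05B445F6B6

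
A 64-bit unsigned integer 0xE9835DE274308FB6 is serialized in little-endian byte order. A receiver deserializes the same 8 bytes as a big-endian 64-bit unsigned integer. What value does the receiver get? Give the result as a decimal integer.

Stored little-endian, the bytes at ascending addresses are B6 8F 30 74 E2 5D 83 E9.
Read back as big-endian, the last byte is least significant, giving 0xB68F3074E25D83E9.
0xB68F3074E25D83E9 = 13154786315144627177.

13154786315144627177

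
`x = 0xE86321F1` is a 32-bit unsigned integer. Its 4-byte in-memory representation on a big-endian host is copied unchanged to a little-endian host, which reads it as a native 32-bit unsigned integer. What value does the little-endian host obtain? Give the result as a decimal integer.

Stored big-endian, the bytes at ascending addresses are E8 63 21 F1.
Read back as little-endian, the first byte is least significant, giving 0xF12163E8.
0xF12163E8 = 4045497320.

4045497320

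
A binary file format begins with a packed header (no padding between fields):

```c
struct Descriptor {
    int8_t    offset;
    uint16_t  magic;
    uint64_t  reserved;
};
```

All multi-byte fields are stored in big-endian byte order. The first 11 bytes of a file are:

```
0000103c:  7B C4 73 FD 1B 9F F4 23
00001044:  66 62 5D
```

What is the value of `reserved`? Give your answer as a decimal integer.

`reserved` follows `offset` (1 B), `magic` (2 B), so it starts at offset 1 + 2 = 3 and occupies 8 bytes.
Bytes at offsets 3..10: FD 1B 9F F4 23 66 62 5D.
In big-endian order the high byte comes first in memory.
The bytes are already most-significant first: 0xFD1B9FF42366625D.
0xFD1B9FF42366625D = 18238346986881704541.

18238346986881704541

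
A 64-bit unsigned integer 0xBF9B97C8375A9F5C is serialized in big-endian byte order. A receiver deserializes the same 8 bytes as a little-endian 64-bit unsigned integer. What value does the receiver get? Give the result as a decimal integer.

Stored big-endian, the bytes at ascending addresses are BF 9B 97 C8 37 5A 9F 5C.
Read back as little-endian, the first byte is least significant, giving 0x5C9F5A37C8979BBF.
0x5C9F5A37C8979BBF = 6674152368421444543.

6674152368421444543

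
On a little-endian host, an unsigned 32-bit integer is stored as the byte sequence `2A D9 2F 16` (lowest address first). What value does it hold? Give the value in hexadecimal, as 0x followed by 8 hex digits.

0x162FD92A

Little-endian: lowest address holds the least-significant byte.
Reassemble most-significant byte first: 16 2F D9 2A → 0x162FD92A.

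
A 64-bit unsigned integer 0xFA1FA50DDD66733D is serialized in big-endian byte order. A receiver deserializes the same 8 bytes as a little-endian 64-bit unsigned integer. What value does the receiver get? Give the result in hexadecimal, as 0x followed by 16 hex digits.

Stored big-endian, the bytes at ascending addresses are FA 1F A5 0D DD 66 73 3D.
Read back as little-endian, the first byte is least significant, giving 0x3D7366DD0DA51FFA.

0x3D7366DD0DA51FFA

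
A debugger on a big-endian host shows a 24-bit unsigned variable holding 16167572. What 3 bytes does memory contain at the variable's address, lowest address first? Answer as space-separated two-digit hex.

F6 B2 94

16167572 in hexadecimal, padded to 24 bits, is 0xF6B294.
Split into bytes (most-significant first): F6 B2 94.
Big-endian: lowest address holds the most-significant byte.
So the memory order matches the most-significant-first order: F6 B2 94.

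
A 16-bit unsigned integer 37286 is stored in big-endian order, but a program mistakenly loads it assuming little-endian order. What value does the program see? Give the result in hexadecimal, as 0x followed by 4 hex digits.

0xA691

37286 in 16-bit hexadecimal is 0x91A6.
Stored big-endian, the bytes at ascending addresses are 91 A6.
Read back as little-endian, the first byte is least significant, giving 0xA691.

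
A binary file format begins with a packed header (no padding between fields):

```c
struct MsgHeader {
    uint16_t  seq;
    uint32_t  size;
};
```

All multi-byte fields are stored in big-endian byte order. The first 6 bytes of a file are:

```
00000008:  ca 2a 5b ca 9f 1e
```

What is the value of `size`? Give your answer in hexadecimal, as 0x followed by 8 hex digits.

`size` follows `seq` (2 bytes), so it starts at byte offset 2 and occupies 4 bytes.
Bytes at offsets 2..5: 5B CA 9F 1E.
In big-endian order the high byte comes first in memory.
The bytes are already most-significant first: 0x5BCA9F1E.

0x5BCA9F1E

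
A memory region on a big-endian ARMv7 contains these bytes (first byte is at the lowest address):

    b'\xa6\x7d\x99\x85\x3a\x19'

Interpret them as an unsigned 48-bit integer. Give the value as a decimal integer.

In big-endian order the high byte comes first in memory.
The bytes are already most-significant first: 0xA67D99853A19.
0xA67D99853A19 = 183058376768025.

183058376768025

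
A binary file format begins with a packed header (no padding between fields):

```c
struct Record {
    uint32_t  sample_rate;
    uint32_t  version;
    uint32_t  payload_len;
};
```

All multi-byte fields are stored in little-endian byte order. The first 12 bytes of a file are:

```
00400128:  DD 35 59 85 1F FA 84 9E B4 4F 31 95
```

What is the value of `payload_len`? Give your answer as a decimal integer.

`payload_len` follows `sample_rate` (4 B), `version` (4 B), so it starts at offset 4 + 4 = 8 and occupies 4 bytes.
Bytes at offsets 8..11: B4 4F 31 95.
In little-endian order the low byte comes first in memory.
Reassemble most-significant byte first: 95 31 4F B4 → 0x95314FB4.
0x95314FB4 = 2503036852.

2503036852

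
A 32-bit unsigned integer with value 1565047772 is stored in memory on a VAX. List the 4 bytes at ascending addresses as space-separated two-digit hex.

1565047772 in hexadecimal, padded to 32 bits, is 0x5D48BBDC.
Split into bytes (most-significant first): 5D 48 BB DC.
Little-endian stores the least-significant byte at the lowest address.
So at ascending addresses the bytes are DC BB 48 5D.

DC BB 48 5D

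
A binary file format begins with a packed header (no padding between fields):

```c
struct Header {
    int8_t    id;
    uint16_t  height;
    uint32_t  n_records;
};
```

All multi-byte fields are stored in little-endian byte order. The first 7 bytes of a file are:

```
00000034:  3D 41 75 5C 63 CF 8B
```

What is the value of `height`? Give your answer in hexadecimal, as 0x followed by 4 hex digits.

`height` follows `id` (1 byte), so it starts at byte offset 1 and occupies 2 bytes.
Bytes at offsets 1..2: 41 75.
In little-endian order the low byte comes first in memory.
Reassemble most-significant byte first: 75 41 → 0x7541.

0x7541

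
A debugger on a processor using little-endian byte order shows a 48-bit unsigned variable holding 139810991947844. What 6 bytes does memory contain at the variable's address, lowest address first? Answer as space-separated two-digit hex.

139810991947844 in hexadecimal, padded to 48 bits, is 0x7F284882C044.
Split into bytes (most-significant first): 7F 28 48 82 C0 44.
Little-endian stores the least-significant byte at the lowest address.
So at ascending addresses the bytes are 44 C0 82 48 28 7F.

44 C0 82 48 28 7F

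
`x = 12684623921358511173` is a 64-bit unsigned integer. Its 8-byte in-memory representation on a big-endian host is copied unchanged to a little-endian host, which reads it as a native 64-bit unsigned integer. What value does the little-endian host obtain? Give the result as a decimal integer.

12684623921358511173 in 64-bit hexadecimal is 0xB008D6401DFF1C45.
Stored big-endian, the bytes at ascending addresses are B0 08 D6 40 1D FF 1C 45.
Read back as little-endian, the first byte is least significant, giving 0x451CFF1D40D608B0.
0x451CFF1D40D608B0 = 4980135789071829168.

4980135789071829168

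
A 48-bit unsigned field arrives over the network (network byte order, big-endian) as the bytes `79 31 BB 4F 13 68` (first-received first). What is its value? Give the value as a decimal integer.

133254502880104

Big-endian: lowest address holds the most-significant byte.
The bytes are already most-significant first: 0x7931BB4F1368.
0x7931BB4F1368 = 133254502880104.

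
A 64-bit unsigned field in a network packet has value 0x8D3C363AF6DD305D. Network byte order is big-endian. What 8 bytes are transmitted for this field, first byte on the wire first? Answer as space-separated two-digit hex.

Split into bytes (most-significant first): 8D 3C 36 3A F6 DD 30 5D.
Big-endian: lowest address holds the most-significant byte.
So the memory order matches the most-significant-first order: 8D 3C 36 3A F6 DD 30 5D.

8D 3C 36 3A F6 DD 30 5D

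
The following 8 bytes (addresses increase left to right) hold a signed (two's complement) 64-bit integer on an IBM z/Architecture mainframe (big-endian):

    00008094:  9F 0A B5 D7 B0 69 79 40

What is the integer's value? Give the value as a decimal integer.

Big-endian: lowest address holds the most-significant byte.
The bytes are already most-significant first: 0x9F0AB5D7B0697940.
Top bit is set, so as a signed 64-bit value this is 0x9F0AB5D7B0697940 − 2^64 = -6986571933929604800.

-6986571933929604800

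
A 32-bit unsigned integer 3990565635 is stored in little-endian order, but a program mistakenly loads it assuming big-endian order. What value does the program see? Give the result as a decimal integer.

3990565635 in 32-bit hexadecimal is 0xEDDB3303.
Stored little-endian, the bytes at ascending addresses are 03 33 DB ED.
Read back as big-endian, the last byte is least significant, giving 0x0333DBED.
0x0333DBED = 53730285.

53730285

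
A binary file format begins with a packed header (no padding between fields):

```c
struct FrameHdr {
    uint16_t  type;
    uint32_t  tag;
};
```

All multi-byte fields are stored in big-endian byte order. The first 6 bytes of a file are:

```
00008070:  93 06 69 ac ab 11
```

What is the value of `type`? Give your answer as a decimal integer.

`type` is the first field, at byte offset 0, occupying 2 bytes.
Bytes at offsets 0..1: 93 06.
In big-endian order the high byte comes first in memory.
The bytes are already most-significant first: 0x9306.
0x9306 = 37638.

37638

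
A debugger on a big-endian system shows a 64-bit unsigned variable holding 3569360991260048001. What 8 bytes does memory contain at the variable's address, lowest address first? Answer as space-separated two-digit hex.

31 88 EA E9 07 30 FA 81

3569360991260048001 in hexadecimal, padded to 64 bits, is 0x3188EAE90730FA81.
Split into bytes (most-significant first): 31 88 EA E9 07 30 FA 81.
In big-endian order the high byte comes first in memory.
So the memory order matches the most-significant-first order: 31 88 EA E9 07 30 FA 81.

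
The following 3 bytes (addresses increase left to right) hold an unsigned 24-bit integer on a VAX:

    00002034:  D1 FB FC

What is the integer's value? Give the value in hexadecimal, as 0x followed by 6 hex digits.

In little-endian order the low byte comes first in memory.
Reassemble most-significant byte first: FC FB D1 → 0xFCFBD1.

0xFCFBD1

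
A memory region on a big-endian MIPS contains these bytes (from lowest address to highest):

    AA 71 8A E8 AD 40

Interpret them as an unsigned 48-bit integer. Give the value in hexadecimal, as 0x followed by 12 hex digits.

Big-endian stores the most-significant byte at the lowest address.
The bytes are already most-significant first: 0xAA718AE8AD40.

0xAA718AE8AD40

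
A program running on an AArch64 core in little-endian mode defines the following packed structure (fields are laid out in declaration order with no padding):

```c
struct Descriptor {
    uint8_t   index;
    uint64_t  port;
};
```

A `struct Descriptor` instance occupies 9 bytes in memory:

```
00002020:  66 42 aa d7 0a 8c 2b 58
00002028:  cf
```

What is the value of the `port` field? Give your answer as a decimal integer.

`port` follows `index` (1 byte), so it starts at byte offset 1 and occupies 8 bytes.
Bytes at offsets 1..8: 42 AA D7 0A 8C 2B 58 CF.
Little-endian stores the least-significant byte at the lowest address.
Reassemble most-significant byte first: CF 58 2B 8C 0A D7 AA 42 → 0xCF582B8C0AD7AA42.
0xCF582B8C0AD7AA42 = 14940739644278942274.

14940739644278942274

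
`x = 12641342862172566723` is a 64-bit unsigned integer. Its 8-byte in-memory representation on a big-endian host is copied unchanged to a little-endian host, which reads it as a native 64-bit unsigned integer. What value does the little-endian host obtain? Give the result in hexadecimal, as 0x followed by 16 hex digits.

0xC334B73F5B126FAF

12641342862172566723 in 64-bit hexadecimal is 0xAF6F125B3FB734C3.
Stored big-endian, the bytes at ascending addresses are AF 6F 12 5B 3F B7 34 C3.
Read back as little-endian, the first byte is least significant, giving 0xC334B73F5B126FAF.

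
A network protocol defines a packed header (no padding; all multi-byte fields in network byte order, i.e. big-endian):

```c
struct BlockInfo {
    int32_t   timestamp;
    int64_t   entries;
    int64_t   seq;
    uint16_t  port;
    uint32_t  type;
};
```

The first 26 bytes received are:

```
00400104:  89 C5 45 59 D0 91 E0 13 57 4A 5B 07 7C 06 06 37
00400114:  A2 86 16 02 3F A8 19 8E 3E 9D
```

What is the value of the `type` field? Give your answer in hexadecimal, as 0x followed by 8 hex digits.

0x198E3E9D

`type` follows `timestamp` (4 B), `entries` (8 B), `seq` (8 B), `port` (2 B), so it starts at offset 4 + 8 + 8 + 2 = 22 and occupies 4 bytes.
Bytes at offsets 22..25: 19 8E 3E 9D.
Big-endian stores the most-significant byte at the lowest address.
The bytes are already most-significant first: 0x198E3E9D.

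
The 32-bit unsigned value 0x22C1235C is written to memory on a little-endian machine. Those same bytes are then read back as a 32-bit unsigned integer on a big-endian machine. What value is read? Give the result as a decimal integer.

1545847074

Stored little-endian, the bytes at ascending addresses are 5C 23 C1 22.
Read back as big-endian, the last byte is least significant, giving 0x5C23C122.
0x5C23C122 = 1545847074.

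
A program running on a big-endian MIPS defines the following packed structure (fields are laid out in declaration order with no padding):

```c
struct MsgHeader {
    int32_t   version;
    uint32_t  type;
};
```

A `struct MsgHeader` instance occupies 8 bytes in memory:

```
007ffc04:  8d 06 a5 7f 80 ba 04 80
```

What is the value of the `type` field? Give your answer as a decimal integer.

`type` follows `version` (4 bytes), so it starts at byte offset 4 and occupies 4 bytes.
Bytes at offsets 4..7: 80 BA 04 80.
Big-endian: lowest address holds the most-significant byte.
The bytes are already most-significant first: 0x80BA0480.
0x80BA0480 = 2159674496.

2159674496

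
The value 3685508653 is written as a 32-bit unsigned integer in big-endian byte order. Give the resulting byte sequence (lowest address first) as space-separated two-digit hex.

DB AC 66 2D

3685508653 in hexadecimal, padded to 32 bits, is 0xDBAC662D.
Split into bytes (most-significant first): DB AC 66 2D.
Big-endian: lowest address holds the most-significant byte.
So the memory order matches the most-significant-first order: DB AC 66 2D.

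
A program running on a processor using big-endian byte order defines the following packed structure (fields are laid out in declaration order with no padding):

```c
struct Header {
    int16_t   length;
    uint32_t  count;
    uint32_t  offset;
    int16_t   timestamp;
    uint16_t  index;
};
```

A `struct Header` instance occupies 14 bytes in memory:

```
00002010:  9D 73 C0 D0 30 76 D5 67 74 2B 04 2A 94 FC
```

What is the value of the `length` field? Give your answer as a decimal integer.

`length` is the first field, at byte offset 0, occupying 2 bytes.
Bytes at offsets 0..1: 9D 73.
Big-endian: lowest address holds the most-significant byte.
The bytes are already most-significant first: 0x9D73.
Top bit is set, so as a signed 16-bit value this is 0x9D73 − 2^16 = -25229.

-25229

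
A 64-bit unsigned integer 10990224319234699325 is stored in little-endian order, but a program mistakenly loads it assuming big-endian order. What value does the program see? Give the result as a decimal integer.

4463303788028921240

10990224319234699325 in 64-bit hexadecimal is 0x98851ECA25D7F03D.
Stored little-endian, the bytes at ascending addresses are 3D F0 D7 25 CA 1E 85 98.
Read back as big-endian, the last byte is least significant, giving 0x3DF0D725CA1E8598.
0x3DF0D725CA1E8598 = 4463303788028921240.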